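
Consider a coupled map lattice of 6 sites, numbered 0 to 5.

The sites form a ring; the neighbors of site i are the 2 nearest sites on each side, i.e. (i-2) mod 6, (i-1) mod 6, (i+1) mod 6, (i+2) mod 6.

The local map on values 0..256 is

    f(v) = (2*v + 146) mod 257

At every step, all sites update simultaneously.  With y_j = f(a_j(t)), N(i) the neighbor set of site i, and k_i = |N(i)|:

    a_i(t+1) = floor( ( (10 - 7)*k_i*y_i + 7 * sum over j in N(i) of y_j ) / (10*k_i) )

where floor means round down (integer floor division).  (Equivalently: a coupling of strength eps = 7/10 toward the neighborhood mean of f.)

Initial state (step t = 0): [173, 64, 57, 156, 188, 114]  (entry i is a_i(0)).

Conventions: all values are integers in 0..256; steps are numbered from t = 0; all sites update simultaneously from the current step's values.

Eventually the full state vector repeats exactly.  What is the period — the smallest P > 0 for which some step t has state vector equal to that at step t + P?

Simulating step by step:
t=0: [173, 64, 57, 156, 188, 114]
t=1: [95, 102, 81, 85, 99, 115]
t=2: [84, 81, 70, 78, 80, 91]
t=3: [52, 50, 44, 48, 50, 56]
t=4: [202, 201, 242, 199, 201, 172]
t=5: [83, 82, 58, 81, 82, 93]
t=6: [49, 48, 38, 47, 48, 59]
t=7: [197, 197, 236, 196, 197, 171]
t=8: [75, 75, 49, 74, 75, 87]
t=9: [79, 78, 100, 78, 78, 45]
t=10: [86, 86, 58, 86, 86, 102]
t=11: [56, 56, 44, 56, 56, 70]
t=12: [46, 46, 70, 46, 46, 9]
t=13: [188, 188, 175, 188, 188, 215]
t=14: [57, 57, 77, 57, 57, 24]
t=15: [43, 43, 15, 43, 43, 60]
t=16: [183, 183, 215, 183, 183, 165]
t=17: [214, 214, 197, 214, 214, 244]
t=18: [64, 64, 49, 64, 64, 78]
t=19: [61, 61, 85, 61, 61, 25]
t=20: [51, 51, 25, 51, 51, 66]
t=21: [199, 199, 232, 199, 199, 179]
t=22: [79, 79, 49, 79, 79, 95]
t=23: [87, 87, 106, 87, 87, 56]
t=24: [58, 58, 74, 58, 58, 44]
t=25: [50, 50, 14, 50, 50, 73]
t=26: [196, 196, 224, 196, 196, 182]
t=27: [73, 73, 40, 73, 73, 92]
t=28: [75, 75, 92, 75, 75, 46]
t=29: [79, 79, 49, 79, 79, 98]
t=30: [88, 88, 106, 88, 88, 58]
t=31: [60, 60, 75, 60, 60, 47]
t=32: [54, 54, 18, 54, 54, 78]
t=33: [204, 204, 232, 204, 204, 191]
t=34: [45, 45, 56, 45, 45, 32]
t=35: [190, 190, 165, 190, 190, 228]
t=36: [61, 61, 74, 61, 61, 34]
t=37: [51, 51, 18, 51, 51, 71]
t=38: [198, 198, 228, 198, 198, 182]
t=39: [77, 77, 46, 77, 77, 95]
t=40: [83, 83, 101, 83, 83, 53]
t=41: [95, 95, 65, 95, 95, 114]
t=42: [75, 75, 61, 75, 75, 90]
t=43: [39, 39, 30, 39, 39, 48]
t=44: [224, 224, 218, 224, 224, 229]
t=45: [79, 79, 76, 79, 79, 83]
t=46: [47, 47, 45, 47, 47, 49]
t=47: [240, 240, 238, 240, 240, 241]
t=48: [111, 111, 110, 111, 111, 112]
t=49: [111, 111, 110, 111, 111, 111]
t=50: [110, 110, 110, 110, 110, 111]
t=51: [109, 109, 109, 109, 109, 109]
t=52: [107, 107, 107, 107, 107, 107]
t=53: [103, 103, 103, 103, 103, 103]
t=54: [95, 95, 95, 95, 95, 95]
t=55: [79, 79, 79, 79, 79, 79]
t=56: [47, 47, 47, 47, 47, 47]
t=57: [240, 240, 240, 240, 240, 240]
t=58: [112, 112, 112, 112, 112, 112]
t=59: [113, 113, 113, 113, 113, 113]
t=60: [115, 115, 115, 115, 115, 115]
t=61: [119, 119, 119, 119, 119, 119]
t=62: [127, 127, 127, 127, 127, 127]
t=63: [143, 143, 143, 143, 143, 143]
t=64: [175, 175, 175, 175, 175, 175]
t=65: [239, 239, 239, 239, 239, 239]
t=66: [110, 110, 110, 110, 110, 110]
t=67: [109, 109, 109, 109, 109, 109]

Answer: 16
Key observation: The state at step 51, [109, 109, 109, 109, 109, 109], reappears at step 67 — and no state repeats earlier — so the cycle the system enters has period 16.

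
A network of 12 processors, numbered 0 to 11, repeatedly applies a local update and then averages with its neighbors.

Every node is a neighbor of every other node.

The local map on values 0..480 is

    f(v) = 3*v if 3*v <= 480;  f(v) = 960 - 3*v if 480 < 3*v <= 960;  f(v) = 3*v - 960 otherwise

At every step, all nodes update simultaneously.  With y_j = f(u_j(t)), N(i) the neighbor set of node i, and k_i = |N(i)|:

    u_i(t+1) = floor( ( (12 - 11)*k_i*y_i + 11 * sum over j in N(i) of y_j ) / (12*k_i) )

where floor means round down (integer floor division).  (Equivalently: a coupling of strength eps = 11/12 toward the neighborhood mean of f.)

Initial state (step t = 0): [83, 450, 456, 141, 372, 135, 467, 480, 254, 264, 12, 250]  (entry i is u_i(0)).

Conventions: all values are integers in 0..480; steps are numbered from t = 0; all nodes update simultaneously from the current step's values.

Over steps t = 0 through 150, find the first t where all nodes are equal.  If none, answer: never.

Answer: 1
Key observation: Synchronization is absorbing here: once all nodes are equal they stay equal, and step 1 is the first all-equal step.

Derivation:
t=0: [83, 450, 456, 141, 372, 135, 467, 480, 254, 264, 12, 250]  (not all equal)
t=1: [297, 297, 297, 297, 297, 297, 297, 297, 297, 297, 297, 297]  (all equal)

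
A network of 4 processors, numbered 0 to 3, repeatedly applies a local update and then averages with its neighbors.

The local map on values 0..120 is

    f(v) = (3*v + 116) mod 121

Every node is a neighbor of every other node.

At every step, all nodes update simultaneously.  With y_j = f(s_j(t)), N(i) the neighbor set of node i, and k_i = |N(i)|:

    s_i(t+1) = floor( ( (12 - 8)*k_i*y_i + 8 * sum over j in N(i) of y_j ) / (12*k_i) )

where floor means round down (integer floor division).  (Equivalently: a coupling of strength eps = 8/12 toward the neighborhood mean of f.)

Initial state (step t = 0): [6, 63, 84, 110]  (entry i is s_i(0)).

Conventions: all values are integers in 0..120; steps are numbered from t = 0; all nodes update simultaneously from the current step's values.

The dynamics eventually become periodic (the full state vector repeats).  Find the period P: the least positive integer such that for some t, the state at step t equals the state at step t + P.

Answer: 5
Key observation: The state at step 7, [60, 60, 60, 60], reappears at step 12 — and no state repeats earlier — so the cycle the system enters has period 5.

Derivation:
t=0: [6, 63, 84, 110]
t=1: [37, 43, 37, 45]
t=2: [61, 50, 61, 50]
t=3: [42, 38, 42, 38]
t=4: [48, 60, 48, 60]
t=5: [34, 38, 34, 38]
t=6: [102, 103, 102, 103]
t=7: [60, 60, 60, 60]
t=8: [54, 54, 54, 54]
t=9: [36, 36, 36, 36]
t=10: [103, 103, 103, 103]
t=11: [62, 62, 62, 62]
t=12: [60, 60, 60, 60]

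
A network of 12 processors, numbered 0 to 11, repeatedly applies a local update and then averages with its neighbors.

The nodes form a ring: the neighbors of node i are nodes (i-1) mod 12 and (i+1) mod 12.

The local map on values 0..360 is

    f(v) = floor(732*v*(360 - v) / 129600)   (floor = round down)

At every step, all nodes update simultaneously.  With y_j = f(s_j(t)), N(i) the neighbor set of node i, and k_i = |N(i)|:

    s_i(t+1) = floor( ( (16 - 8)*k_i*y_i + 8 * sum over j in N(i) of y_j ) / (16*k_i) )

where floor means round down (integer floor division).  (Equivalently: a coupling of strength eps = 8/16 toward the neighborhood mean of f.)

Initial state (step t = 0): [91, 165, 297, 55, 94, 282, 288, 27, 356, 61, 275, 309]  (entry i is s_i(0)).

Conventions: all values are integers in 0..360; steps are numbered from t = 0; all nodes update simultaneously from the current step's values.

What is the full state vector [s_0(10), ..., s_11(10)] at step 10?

Simulating step by step:
t=0: [91, 165, 297, 55, 94, 282, 288, 27, 356, 61, 275, 309]
t=1: [136, 151, 121, 108, 125, 126, 102, 56, 42, 86, 114, 112]
t=2: [169, 172, 164, 158, 162, 161, 139, 103, 94, 124, 151, 160]
t=3: [181, 181, 181, 180, 180, 178, 168, 153, 149, 162, 175, 180]
t=4: [182, 182, 182, 182, 182, 182, 181, 178, 178, 180, 182, 182]
t=5: [182, 182, 182, 182, 182, 182, 182, 182, 182, 182, 182, 182]
t=6: [182, 182, 182, 182, 182, 182, 182, 182, 182, 182, 182, 182]
t=7: [182, 182, 182, 182, 182, 182, 182, 182, 182, 182, 182, 182]
t=8: [182, 182, 182, 182, 182, 182, 182, 182, 182, 182, 182, 182]
t=9: [182, 182, 182, 182, 182, 182, 182, 182, 182, 182, 182, 182]
t=10: [182, 182, 182, 182, 182, 182, 182, 182, 182, 182, 182, 182]

Answer: [182, 182, 182, 182, 182, 182, 182, 182, 182, 182, 182, 182]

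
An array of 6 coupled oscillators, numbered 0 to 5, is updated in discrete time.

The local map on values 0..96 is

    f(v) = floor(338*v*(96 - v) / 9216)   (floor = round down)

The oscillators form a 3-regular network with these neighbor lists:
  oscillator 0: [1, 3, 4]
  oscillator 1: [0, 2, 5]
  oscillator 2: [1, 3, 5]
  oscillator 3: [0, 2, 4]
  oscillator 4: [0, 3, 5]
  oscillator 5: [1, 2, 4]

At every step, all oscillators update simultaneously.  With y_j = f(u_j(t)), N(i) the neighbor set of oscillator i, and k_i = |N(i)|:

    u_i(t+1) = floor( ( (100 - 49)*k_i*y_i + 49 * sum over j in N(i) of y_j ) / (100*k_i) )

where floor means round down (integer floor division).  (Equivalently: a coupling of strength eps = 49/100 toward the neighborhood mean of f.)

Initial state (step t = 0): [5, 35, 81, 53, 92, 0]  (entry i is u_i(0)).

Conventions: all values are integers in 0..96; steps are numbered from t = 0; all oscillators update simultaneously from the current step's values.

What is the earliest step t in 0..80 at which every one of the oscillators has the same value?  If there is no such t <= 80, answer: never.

Answer: 6
Key observation: Synchronization is absorbing here: once all oscillators are equal they stay equal, and step 6 is the first all-equal step.

Derivation:
t=0: [5, 35, 81, 53, 92, 0]  (not all equal)
t=1: [36, 49, 48, 54, 22, 22]  (not all equal)
t=2: [77, 79, 79, 78, 66, 67]  (not all equal)
t=3: [55, 53, 52, 54, 65, 63]  (not all equal)
t=4: [80, 81, 81, 81, 76, 77]  (not all equal)
t=5: [46, 45, 45, 46, 51, 50]  (not all equal)
t=6: [84, 84, 84, 84, 84, 84]  (all equal)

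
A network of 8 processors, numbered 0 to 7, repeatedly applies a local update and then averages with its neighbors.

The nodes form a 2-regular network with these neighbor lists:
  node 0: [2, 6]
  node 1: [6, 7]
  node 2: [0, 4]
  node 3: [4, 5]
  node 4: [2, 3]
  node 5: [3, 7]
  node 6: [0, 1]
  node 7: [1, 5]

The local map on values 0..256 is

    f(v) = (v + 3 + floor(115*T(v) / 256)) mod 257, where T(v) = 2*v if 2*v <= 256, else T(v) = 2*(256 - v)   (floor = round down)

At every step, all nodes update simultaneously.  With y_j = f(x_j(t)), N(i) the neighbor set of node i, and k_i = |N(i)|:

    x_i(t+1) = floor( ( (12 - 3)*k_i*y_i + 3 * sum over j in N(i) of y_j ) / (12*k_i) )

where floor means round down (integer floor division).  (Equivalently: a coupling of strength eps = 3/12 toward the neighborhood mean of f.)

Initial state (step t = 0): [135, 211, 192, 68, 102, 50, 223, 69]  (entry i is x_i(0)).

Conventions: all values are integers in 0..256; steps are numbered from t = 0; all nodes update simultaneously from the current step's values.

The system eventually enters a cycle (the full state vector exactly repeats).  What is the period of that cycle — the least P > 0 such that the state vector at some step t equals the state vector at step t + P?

Simulating step by step:
t=0: [135, 211, 192, 68, 102, 50, 223, 69]
t=1: [247, 239, 244, 135, 195, 105, 253, 143]
t=2: [0, 31, 31, 241, 219, 213, 0, 210]
t=3: [10, 77, 78, 63, 198, 222, 10, 229]
t=4: [37, 146, 147, 155, 223, 238, 37, 242]
t=5: [94, 194, 226, 217, 253, 31, 94, 30]
t=6: [190, 219, 214, 199, 64, 85, 189, 83]
t=7: [252, 242, 237, 225, 156, 174, 252, 172]
t=8: [0, 31, 31, 253, 217, 250, 0, 218]
t=9: [10, 78, 78, 32, 199, 32, 10, 199]
t=10: [37, 147, 147, 86, 216, 86, 37, 216]
t=11: [94, 226, 226, 177, 242, 177, 94, 242]
t=12: [190, 213, 213, 218, 63, 218, 190, 63]
t=13: [252, 237, 237, 238, 155, 238, 252, 155]
t=14: [0, 31, 31, 31, 186, 31, 0, 186]
t=15: [10, 77, 77, 84, 203, 84, 10, 203]
t=16: [37, 146, 146, 173, 228, 173, 37, 228]
t=17: [94, 226, 226, 250, 254, 250, 94, 254]
t=18: [190, 214, 214, 1, 32, 1, 190, 32]
t=19: [252, 229, 229, 11, 79, 11, 252, 79]
t=20: [32, 211, 211, 39, 148, 39, 32, 148]
t=21: [86, 229, 229, 98, 227, 98, 86, 227]
t=22: [177, 244, 244, 197, 247, 197, 177, 247]
t=23: [218, 31, 31, 221, 32, 221, 218, 32]
t=24: [230, 85, 85, 231, 86, 231, 230, 86]
t=25: [244, 175, 175, 244, 177, 244, 244, 177]
t=26: [31, 218, 218, 31, 218, 31, 31, 218]
t=27: [85, 230, 230, 85, 230, 85, 85, 230]
t=28: [175, 244, 244, 175, 244, 175, 175, 244]
t=29: [218, 31, 31, 218, 31, 218, 218, 31]
t=30: [230, 85, 85, 230, 85, 230, 230, 85]
t=31: [244, 175, 175, 244, 175, 244, 244, 175]
t=32: [31, 218, 218, 31, 218, 31, 31, 218]

Answer: 6
Key observation: The state at step 26, [31, 218, 218, 31, 218, 31, 31, 218], reappears at step 32 — and no state repeats earlier — so the cycle the system enters has period 6.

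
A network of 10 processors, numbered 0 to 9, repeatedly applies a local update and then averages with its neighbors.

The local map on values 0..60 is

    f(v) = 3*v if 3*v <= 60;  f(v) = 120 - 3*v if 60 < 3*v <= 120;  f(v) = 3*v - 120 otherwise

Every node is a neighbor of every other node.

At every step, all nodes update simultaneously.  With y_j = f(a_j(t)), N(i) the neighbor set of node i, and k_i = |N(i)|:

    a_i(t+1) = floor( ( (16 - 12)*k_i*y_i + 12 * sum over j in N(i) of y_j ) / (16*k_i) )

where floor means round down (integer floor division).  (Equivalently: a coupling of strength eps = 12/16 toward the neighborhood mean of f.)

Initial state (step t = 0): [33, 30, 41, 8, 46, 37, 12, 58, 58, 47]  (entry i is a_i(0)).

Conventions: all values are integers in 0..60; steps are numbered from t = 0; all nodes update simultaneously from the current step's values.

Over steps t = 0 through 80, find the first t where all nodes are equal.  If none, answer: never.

Answer: 6
Key observation: Synchronization is absorbing here: once all nodes are equal they stay equal, and step 6 is the first all-equal step.

Derivation:
t=0: [33, 30, 41, 8, 46, 37, 12, 58, 58, 47]  (not all equal)
t=1: [26, 27, 23, 26, 25, 24, 28, 31, 31, 26]  (not all equal)
t=2: [40, 39, 41, 40, 40, 41, 39, 37, 37, 40]  (not all equal)
t=3: [2, 3, 3, 2, 2, 3, 3, 4, 4, 2]  (not all equal)
t=4: [8, 8, 8, 8, 8, 8, 8, 9, 9, 8]  (not all equal)
t=5: [24, 24, 24, 24, 24, 24, 24, 25, 25, 24]  (not all equal)
t=6: [47, 47, 47, 47, 47, 47, 47, 47, 47, 47]  (all equal)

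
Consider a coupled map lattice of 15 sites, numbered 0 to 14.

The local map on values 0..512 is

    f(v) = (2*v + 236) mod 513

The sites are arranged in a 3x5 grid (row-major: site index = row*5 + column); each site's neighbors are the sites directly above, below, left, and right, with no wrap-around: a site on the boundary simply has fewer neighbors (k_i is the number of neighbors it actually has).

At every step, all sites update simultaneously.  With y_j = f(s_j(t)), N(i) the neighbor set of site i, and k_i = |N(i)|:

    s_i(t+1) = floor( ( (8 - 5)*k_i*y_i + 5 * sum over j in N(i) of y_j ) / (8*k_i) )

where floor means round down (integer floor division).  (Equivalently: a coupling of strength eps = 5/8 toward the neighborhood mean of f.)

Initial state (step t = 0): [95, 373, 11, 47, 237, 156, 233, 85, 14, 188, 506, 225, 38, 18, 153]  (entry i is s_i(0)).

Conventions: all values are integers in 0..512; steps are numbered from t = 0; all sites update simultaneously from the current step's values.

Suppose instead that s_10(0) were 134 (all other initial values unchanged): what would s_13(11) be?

Simulating step by step:
t=0: [95, 373, 11, 47, 237, 156, 233, 85, 14, 188, 134, 225, 38, 18, 153]
t=1: [317, 357, 347, 273, 207, 246, 240, 312, 271, 139, 254, 274, 294, 228, 126]
t=2: [337, 367, 375, 271, 135, 245, 274, 317, 223, 185, 238, 256, 282, 288, 239]
t=3: [358, 409, 402, 338, 301, 260, 298, 321, 221, 217, 214, 245, 293, 249, 197]
t=4: [249, 171, 170, 254, 295, 280, 252, 262, 240, 185, 199, 242, 282, 206, 162]
t=5: [191, 130, 136, 207, 218, 224, 210, 214, 186, 152, 198, 209, 230, 162, 88]
t=6: [247, 343, 353, 210, 110, 140, 203, 201, 92, 148, 142, 145, 139, 161, 177]
t=7: [210, 314, 301, 325, 221, 74, 134, 199, 209, 205, 7, 33, 38, 120, 48]
t=8: [283, 334, 297, 271, 220, 330, 369, 245, 225, 182, 308, 335, 304, 342, 314]
t=9: [350, 368, 299, 235, 171, 370, 388, 280, 216, 175, 369, 383, 335, 330, 286]
t=10: [446, 431, 315, 185, 107, 461, 451, 319, 203, 134, 470, 465, 388, 319, 253]
t=11: [102, 145, 241, 229, 355, 125, 152, 306, 254, 357, 141, 211, 366, 313, 356]

Answer: s_13(11) = 313
Key observation: This trace re-runs the system from the modified initial state.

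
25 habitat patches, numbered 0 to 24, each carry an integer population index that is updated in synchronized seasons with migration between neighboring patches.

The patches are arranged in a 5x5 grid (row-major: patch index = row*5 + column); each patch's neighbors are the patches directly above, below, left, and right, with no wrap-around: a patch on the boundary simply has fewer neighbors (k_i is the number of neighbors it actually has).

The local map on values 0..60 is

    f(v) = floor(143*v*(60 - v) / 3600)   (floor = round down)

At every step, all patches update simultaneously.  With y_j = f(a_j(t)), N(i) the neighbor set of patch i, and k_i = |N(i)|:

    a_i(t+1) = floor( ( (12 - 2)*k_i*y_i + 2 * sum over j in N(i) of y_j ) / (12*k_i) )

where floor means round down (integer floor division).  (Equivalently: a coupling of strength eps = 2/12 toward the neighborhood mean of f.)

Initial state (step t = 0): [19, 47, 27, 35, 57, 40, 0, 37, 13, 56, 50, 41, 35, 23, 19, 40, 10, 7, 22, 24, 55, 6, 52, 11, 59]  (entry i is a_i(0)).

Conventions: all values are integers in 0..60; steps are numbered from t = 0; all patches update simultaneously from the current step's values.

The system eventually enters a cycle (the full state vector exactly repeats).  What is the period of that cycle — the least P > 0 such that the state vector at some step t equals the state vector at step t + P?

Answer: 2
Key observation: The state at step 4, [34, 34, 34, 34, 35, 34, 34, 34, 34, 35, 34, 34, 34, 34, 34, 34, 34, 34, 34, 34, 35, 35, 34, 34, 35], reappears at step 6 — and no state repeats earlier — so the cycle the system enters has period 2.

Derivation:
t=0: [19, 47, 27, 35, 57, 40, 0, 37, 13, 56, 50, 41, 35, 23, 19, 40, 10, 7, 22, 24, 55, 6, 52, 11, 59]
t=1: [29, 23, 34, 31, 8, 28, 4, 31, 24, 10, 20, 28, 32, 32, 29, 28, 19, 15, 31, 31, 11, 12, 15, 20, 6]
t=2: [34, 31, 34, 33, 17, 33, 12, 33, 33, 20, 31, 33, 34, 34, 34, 33, 29, 26, 34, 33, 22, 22, 26, 29, 15]
t=3: [35, 34, 35, 34, 29, 34, 24, 34, 34, 31, 35, 34, 35, 35, 34, 34, 34, 35, 35, 34, 33, 33, 34, 34, 27]
t=4: [34, 34, 34, 34, 35, 34, 34, 34, 34, 35, 34, 34, 34, 34, 34, 34, 34, 34, 34, 34, 35, 35, 34, 34, 35]
t=5: [35, 35, 35, 34, 34, 35, 35, 35, 34, 34, 35, 35, 35, 35, 34, 34, 34, 35, 35, 34, 34, 34, 34, 34, 34]
t=6: [34, 34, 34, 34, 35, 34, 34, 34, 34, 35, 34, 34, 34, 34, 34, 34, 34, 34, 34, 34, 35, 35, 34, 34, 35]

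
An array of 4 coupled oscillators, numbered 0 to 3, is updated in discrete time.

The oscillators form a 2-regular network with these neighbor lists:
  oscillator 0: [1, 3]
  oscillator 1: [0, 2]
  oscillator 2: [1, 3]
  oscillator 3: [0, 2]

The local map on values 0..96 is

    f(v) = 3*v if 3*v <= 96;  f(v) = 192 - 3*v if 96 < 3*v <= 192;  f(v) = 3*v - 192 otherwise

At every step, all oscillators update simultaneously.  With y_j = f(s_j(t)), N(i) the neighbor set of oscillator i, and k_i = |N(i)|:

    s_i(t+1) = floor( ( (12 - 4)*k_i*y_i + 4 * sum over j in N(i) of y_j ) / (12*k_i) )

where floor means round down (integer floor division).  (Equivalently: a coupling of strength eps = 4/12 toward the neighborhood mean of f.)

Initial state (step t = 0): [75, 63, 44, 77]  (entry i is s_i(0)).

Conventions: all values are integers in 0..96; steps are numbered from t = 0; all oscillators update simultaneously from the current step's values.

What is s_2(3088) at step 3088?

Simulating step by step:
t=0: [75, 63, 44, 77]
t=1: [29, 17, 47, 41]
t=2: [78, 57, 54, 69]
t=3: [34, 26, 26, 22]
t=4: [84, 80, 76, 72]
t=5: [52, 48, 36, 32]
t=6: [48, 52, 80, 84]
t=7: [48, 40, 48, 56]
t=8: [48, 64, 48, 32]
t=9: [48, 16, 48, 80]
t=10: [48, 48, 48, 48]
t=11: [48, 48, 48, 48]

Answer: s_2(3088) = 48
Key observation: The state at step 10, [48, 48, 48, 48], reappears at step 11: the system is in a cycle of period 1 from step 10 on.  Therefore the state at step 3088 equals the state at step 10 + ((3088 - 10) mod 1) = 10, which is [48, 48, 48, 48].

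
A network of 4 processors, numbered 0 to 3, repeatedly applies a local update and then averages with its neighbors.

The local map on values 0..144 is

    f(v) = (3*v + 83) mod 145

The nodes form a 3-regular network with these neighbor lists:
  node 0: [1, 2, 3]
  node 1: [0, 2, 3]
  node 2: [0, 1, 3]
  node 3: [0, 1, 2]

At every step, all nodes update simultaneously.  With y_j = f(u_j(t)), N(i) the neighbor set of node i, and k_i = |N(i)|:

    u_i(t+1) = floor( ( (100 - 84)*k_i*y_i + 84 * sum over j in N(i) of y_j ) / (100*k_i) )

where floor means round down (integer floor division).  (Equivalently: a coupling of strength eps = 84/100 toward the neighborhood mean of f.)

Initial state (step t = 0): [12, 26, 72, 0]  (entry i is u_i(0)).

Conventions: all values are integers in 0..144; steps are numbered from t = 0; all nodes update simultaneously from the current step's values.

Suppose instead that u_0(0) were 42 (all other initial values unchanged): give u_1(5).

Answer: u_1(5) = 91
Key observation: This trace re-runs the system from the modified initial state.

Derivation:
t=0: [42, 26, 72, 0]
t=1: [40, 46, 47, 38]
t=2: [67, 65, 64, 67]
t=3: [134, 135, 135, 134]
t=4: [51, 51, 51, 51]
t=5: [91, 91, 91, 91]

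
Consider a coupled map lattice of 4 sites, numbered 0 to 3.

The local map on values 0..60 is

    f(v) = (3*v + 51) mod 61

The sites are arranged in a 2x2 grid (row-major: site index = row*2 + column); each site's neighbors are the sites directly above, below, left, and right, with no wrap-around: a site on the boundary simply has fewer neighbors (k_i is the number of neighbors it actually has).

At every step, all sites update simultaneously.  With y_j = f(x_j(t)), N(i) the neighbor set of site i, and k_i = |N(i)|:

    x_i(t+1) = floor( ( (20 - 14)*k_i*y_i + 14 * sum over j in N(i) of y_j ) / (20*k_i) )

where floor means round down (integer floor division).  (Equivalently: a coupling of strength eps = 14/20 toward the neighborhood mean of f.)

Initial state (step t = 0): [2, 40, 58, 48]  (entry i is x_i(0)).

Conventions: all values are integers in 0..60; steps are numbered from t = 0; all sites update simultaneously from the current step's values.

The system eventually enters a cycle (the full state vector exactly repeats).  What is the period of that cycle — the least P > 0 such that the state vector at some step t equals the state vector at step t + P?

Simulating step by step:
t=0: [2, 40, 58, 48]
t=1: [48, 38, 36, 35]
t=2: [31, 29, 27, 38]
t=3: [15, 27, 25, 22]
t=4: [15, 34, 33, 21]
t=5: [31, 40, 39, 36]
t=6: [39, 35, 34, 44]
t=7: [36, 26, 25, 22]
t=8: [14, 34, 33, 20]
t=9: [30, 38, 37, 35]
t=10: [34, 31, 30, 39]
t=11: [23, 33, 32, 28]
t=12: [36, 33, 32, 22]
t=13: [29, 40, 40, 35]
t=14: [39, 32, 32, 44]
t=15: [31, 23, 23, 17]
t=16: [47, 39, 39, 53]
t=17: [34, 26, 26, 40]
t=18: [14, 30, 30, 19]
t=19: [22, 33, 33, 27]
t=20: [36, 31, 31, 22]
t=21: [26, 39, 39, 32]
t=22: [34, 25, 25, 39]
t=23: [12, 28, 28, 16]
t=24: [16, 26, 26, 20]
t=25: [16, 32, 32, 19]
t=26: [28, 37, 37, 31]
t=27: [31, 24, 24, 34]
t=28: [7, 18, 18, 10]
t=29: [34, 24, 24, 36]
t=30: [10, 24, 24, 11]
t=31: [6, 15, 15, 7]
t=32: [26, 17, 17, 27]
t=33: [30, 18, 18, 31]
t=34: [36, 27, 27, 37]
t=35: [18, 29, 29, 19]
t=36: [24, 36, 36, 25]
t=37: [26, 12, 12, 27]
t=38: [20, 13, 13, 21]
t=39: [35, 44, 44, 36]
t=40: [10, 24, 24, 11]

Answer: 10
Key observation: The state at step 30, [10, 24, 24, 11], reappears at step 40 — and no state repeats earlier — so the cycle the system enters has period 10.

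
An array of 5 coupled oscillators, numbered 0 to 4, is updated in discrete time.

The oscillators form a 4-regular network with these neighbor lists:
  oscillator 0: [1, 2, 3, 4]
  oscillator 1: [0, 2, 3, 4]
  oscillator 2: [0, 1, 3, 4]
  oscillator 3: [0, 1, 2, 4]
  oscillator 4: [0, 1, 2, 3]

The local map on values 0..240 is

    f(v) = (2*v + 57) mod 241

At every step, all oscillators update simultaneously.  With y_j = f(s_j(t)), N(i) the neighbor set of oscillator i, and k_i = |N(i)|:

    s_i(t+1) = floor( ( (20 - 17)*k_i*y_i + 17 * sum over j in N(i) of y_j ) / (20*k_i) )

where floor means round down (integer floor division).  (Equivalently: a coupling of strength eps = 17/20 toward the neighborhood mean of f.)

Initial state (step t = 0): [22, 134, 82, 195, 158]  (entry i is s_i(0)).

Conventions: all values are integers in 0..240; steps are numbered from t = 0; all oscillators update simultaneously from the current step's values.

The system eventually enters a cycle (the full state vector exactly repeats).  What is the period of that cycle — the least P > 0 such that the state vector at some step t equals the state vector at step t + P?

Answer: 24
Key observation: The state at step 3, [39, 39, 39, 39, 39], reappears at step 27 — and no state repeats earlier — so the cycle the system enters has period 24.

Derivation:
t=0: [22, 134, 82, 195, 158]
t=1: [151, 152, 144, 145, 149]
t=2: [112, 111, 112, 112, 112]
t=3: [39, 39, 39, 39, 39]
t=4: [135, 135, 135, 135, 135]
t=5: [86, 86, 86, 86, 86]
t=6: [229, 229, 229, 229, 229]
t=7: [33, 33, 33, 33, 33]
t=8: [123, 123, 123, 123, 123]
t=9: [62, 62, 62, 62, 62]
t=10: [181, 181, 181, 181, 181]
t=11: [178, 178, 178, 178, 178]
t=12: [172, 172, 172, 172, 172]
t=13: [160, 160, 160, 160, 160]
t=14: [136, 136, 136, 136, 136]
t=15: [88, 88, 88, 88, 88]
t=16: [233, 233, 233, 233, 233]
t=17: [41, 41, 41, 41, 41]
t=18: [139, 139, 139, 139, 139]
t=19: [94, 94, 94, 94, 94]
t=20: [4, 4, 4, 4, 4]
t=21: [65, 65, 65, 65, 65]
t=22: [187, 187, 187, 187, 187]
t=23: [190, 190, 190, 190, 190]
t=24: [196, 196, 196, 196, 196]
t=25: [208, 208, 208, 208, 208]
t=26: [232, 232, 232, 232, 232]
t=27: [39, 39, 39, 39, 39]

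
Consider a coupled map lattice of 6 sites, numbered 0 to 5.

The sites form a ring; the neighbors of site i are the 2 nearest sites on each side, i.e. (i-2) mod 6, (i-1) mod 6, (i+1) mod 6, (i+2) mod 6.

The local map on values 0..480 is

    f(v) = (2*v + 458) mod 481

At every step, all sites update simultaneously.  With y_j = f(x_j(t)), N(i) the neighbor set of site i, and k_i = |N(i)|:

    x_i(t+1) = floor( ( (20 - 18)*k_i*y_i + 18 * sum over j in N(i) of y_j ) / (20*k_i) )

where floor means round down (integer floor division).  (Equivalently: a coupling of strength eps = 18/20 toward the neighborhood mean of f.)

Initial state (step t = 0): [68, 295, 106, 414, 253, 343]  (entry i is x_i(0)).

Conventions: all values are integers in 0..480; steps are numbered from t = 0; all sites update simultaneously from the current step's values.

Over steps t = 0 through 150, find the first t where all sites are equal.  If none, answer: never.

Answer: 20
Key observation: Synchronization is absorbing here: once all sites are equal they stay equal, and step 20 is the first all-equal step.

Derivation:
t=0: [68, 295, 106, 414, 253, 343]  (not all equal)
t=1: [114, 190, 137, 135, 182, 136]  (not all equal)
t=2: [290, 249, 283, 294, 248, 283]  (not all equal)
t=3: [248, 111, 255, 249, 111, 255]  (not all equal)
t=4: [139, 235, 303, 139, 235, 303]  (not all equal)
t=5: [272, 205, 326, 272, 205, 326]  (not all equal)
t=6: [244, 123, 206, 244, 123, 206]  (not all equal)
t=7: [321, 406, 348, 321, 406, 348]  (not all equal)
t=8: [238, 179, 219, 238, 179, 219]  (not all equal)
t=9: [382, 424, 396, 382, 424, 396]  (not all equal)
t=10: [310, 281, 300, 310, 281, 300]  (not all equal)
t=11: [80, 101, 87, 80, 101, 87]  (not all equal)
t=12: [162, 147, 157, 162, 147, 157]  (not all equal)
t=13: [283, 293, 286, 283, 293, 286]  (not all equal)
t=14: [73, 66, 71, 73, 66, 71]  (not all equal)
t=15: [114, 119, 116, 114, 119, 116]  (not all equal)
t=16: [211, 207, 209, 211, 207, 209]  (not all equal)
t=17: [393, 396, 395, 393, 396, 395]  (not all equal)
t=18: [286, 284, 285, 286, 284, 285]  (not all equal)
t=19: [65, 66, 66, 65, 66, 66]  (not all equal)
t=20: [108, 108, 108, 108, 108, 108]  (all equal)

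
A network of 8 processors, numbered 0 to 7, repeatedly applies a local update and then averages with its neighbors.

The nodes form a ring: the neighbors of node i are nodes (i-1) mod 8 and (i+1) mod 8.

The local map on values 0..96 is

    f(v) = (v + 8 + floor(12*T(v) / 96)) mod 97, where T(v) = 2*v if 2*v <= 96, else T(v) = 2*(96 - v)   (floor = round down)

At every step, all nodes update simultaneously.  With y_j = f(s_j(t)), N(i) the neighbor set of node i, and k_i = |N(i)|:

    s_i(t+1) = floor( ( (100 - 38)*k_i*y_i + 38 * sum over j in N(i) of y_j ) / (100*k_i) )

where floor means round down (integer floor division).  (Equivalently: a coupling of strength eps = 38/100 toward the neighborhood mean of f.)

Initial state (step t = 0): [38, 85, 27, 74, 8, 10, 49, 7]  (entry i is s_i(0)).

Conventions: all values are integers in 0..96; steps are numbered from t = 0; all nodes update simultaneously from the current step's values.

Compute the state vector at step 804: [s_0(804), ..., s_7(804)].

Simulating step by step:
t=0: [38, 85, 27, 74, 8, 10, 49, 7]
t=1: [55, 77, 60, 65, 31, 28, 49, 33]
t=2: [71, 83, 79, 72, 51, 48, 59, 57]
t=3: [84, 91, 90, 83, 72, 69, 74, 76]
t=4: [76, 20, 19, 75, 86, 84, 86, 89]
t=5: [61, 43, 42, 78, 94, 95, 77, 35]
t=6: [69, 63, 65, 68, 21, 21, 66, 63]
t=7: [81, 79, 80, 73, 43, 42, 71, 80]
t=8: [91, 91, 90, 82, 65, 64, 81, 90]
t=9: [2, 2, 19, 73, 82, 82, 72, 19]
t=10: [13, 13, 37, 76, 91, 91, 76, 37]
t=11: [29, 29, 54, 66, 19, 19, 66, 54]
t=12: [49, 49, 68, 69, 40, 40, 69, 68]
t=13: [70, 70, 80, 78, 62, 62, 78, 80]
t=14: [85, 85, 90, 88, 80, 80, 88, 90]
t=15: [77, 77, 19, 18, 74, 74, 18, 19]
t=16: [77, 77, 41, 41, 76, 76, 41, 41]
t=17: [83, 83, 64, 64, 83, 83, 64, 64]
t=18: [91, 91, 82, 82, 91, 91, 82, 82]
t=19: [20, 20, 75, 75, 20, 20, 75, 75]
t=20: [43, 43, 77, 77, 43, 43, 77, 77]
t=21: [66, 66, 83, 83, 66, 66, 83, 83]
t=22: [83, 83, 91, 91, 83, 83, 91, 91]
t=23: [76, 76, 20, 20, 76, 76, 20, 20]
t=24: [78, 78, 43, 43, 78, 78, 43, 43]
t=25: [84, 84, 66, 66, 84, 84, 66, 66]
t=26: [92, 92, 83, 83, 92, 92, 83, 83]
t=27: [21, 21, 76, 76, 21, 21, 76, 76]
t=28: [44, 44, 78, 78, 44, 44, 78, 78]
t=29: [68, 68, 84, 84, 68, 68, 84, 84]
t=30: [85, 85, 92, 92, 85, 85, 92, 92]
t=31: [77, 77, 21, 21, 77, 77, 21, 21]
t=32: [78, 78, 44, 44, 78, 78, 44, 44]
t=33: [84, 84, 68, 68, 84, 84, 68, 68]
t=34: [92, 92, 85, 85, 92, 92, 85, 85]
t=35: [21, 21, 77, 77, 21, 21, 77, 77]
t=36: [44, 44, 78, 78, 44, 44, 78, 78]

Answer: [44, 44, 78, 78, 44, 44, 78, 78]
Key observation: The state at step 28, [44, 44, 78, 78, 44, 44, 78, 78], reappears at step 36: the system is in a cycle of period 8 from step 28 on.  Therefore the state at step 804 equals the state at step 28 + ((804 - 28) mod 8) = 28, which is [44, 44, 78, 78, 44, 44, 78, 78].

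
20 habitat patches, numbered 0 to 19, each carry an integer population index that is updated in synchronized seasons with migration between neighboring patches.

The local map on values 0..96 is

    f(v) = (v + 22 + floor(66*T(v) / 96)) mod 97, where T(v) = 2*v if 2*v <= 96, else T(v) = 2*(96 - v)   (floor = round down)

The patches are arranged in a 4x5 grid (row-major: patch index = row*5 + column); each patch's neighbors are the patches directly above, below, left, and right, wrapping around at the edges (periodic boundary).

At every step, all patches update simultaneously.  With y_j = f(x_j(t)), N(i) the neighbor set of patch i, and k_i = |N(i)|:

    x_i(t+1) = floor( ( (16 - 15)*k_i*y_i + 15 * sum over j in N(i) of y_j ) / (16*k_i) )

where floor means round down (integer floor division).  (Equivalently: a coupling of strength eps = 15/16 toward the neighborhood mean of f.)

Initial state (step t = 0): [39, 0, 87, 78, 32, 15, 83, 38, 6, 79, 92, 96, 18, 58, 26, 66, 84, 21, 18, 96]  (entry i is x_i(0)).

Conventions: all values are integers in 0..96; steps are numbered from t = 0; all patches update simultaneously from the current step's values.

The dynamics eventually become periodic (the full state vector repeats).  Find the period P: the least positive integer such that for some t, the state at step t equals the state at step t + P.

Simulating step by step:
t=0: [39, 0, 87, 78, 32, 15, 83, 38, 6, 79, 92, 96, 18, 58, 26, 66, 84, 21, 18, 96]
t=1: [27, 22, 33, 30, 21, 24, 28, 35, 26, 43, 46, 33, 37, 60, 29, 21, 35, 45, 40, 43]
t=2: [74, 47, 48, 47, 59, 60, 43, 44, 43, 77, 59, 33, 18, 50, 34, 40, 42, 12, 44, 60]
t=3: [30, 30, 37, 32, 31, 29, 25, 38, 32, 25, 16, 35, 32, 31, 31, 29, 27, 39, 38, 22]
t=4: [92, 69, 30, 28, 64, 79, 53, 23, 45, 70, 70, 53, 31, 32, 78, 78, 54, 27, 44, 73]
t=5: [29, 46, 71, 49, 41, 29, 42, 64, 47, 29, 29, 48, 52, 42, 22, 29, 44, 64, 49, 29]
t=6: [60, 42, 34, 31, 73, 74, 47, 31, 45, 57, 74, 44, 32, 44, 73, 75, 47, 33, 45, 58]
t=7: [27, 27, 51, 28, 48, 33, 43, 23, 61, 29, 28, 25, 36, 23, 31, 33, 21, 17, 39, 29]
t=8: [36, 57, 75, 35, 85, 68, 59, 30, 79, 45, 48, 51, 69, 41, 86, 78, 58, 35, 75, 41]
t=9: [28, 27, 35, 25, 18, 28, 48, 33, 37, 27, 30, 34, 39, 27, 28, 26, 27, 29, 15, 25]
t=10: [80, 57, 61, 38, 82, 77, 45, 18, 60, 64, 67, 55, 44, 46, 86, 86, 67, 45, 82, 73]
t=11: [28, 31, 36, 29, 26, 30, 40, 34, 36, 28, 28, 30, 40, 28, 31, 29, 31, 30, 27, 25]
t=12: [90, 55, 66, 49, 86, 72, 68, 14, 64, 71, 92, 58, 66, 54, 86, 88, 92, 55, 87, 88]
t=13: [28, 27, 40, 28, 28, 26, 38, 33, 39, 27, 27, 27, 39, 28, 27, 22, 32, 28, 32, 24]
t=14: [83, 34, 63, 35, 85, 69, 61, 16, 63, 69, 82, 33, 63, 33, 84, 64, 78, 14, 80, 63]
t=15: [23, 28, 32, 28, 24, 29, 25, 34, 25, 28, 23, 28, 30, 27, 23, 28, 24, 31, 24, 27]
t=16: [85, 61, 64, 61, 84, 80, 68, 60, 67, 81, 84, 82, 70, 82, 83, 79, 89, 65, 88, 80]
t=17: [28, 28, 33, 28, 27, 26, 30, 31, 30, 26, 26, 27, 29, 27, 25, 25, 29, 27, 29, 25]
t=18: [84, 69, 83, 69, 85, 86, 88, 71, 88, 85, 82, 88, 88, 88, 83, 85, 85, 69, 85, 84]
t=19: [26, 25, 30, 25, 26, 24, 27, 24, 27, 24, 24, 24, 27, 24, 25, 25, 27, 25, 27, 25]
t=20: [81, 86, 81, 86, 81, 81, 79, 87, 79, 82, 79, 83, 79, 84, 79, 82, 80, 87, 80, 82]
t=21: [25, 26, 24, 26, 25, 26, 24, 26, 24, 26, 26, 26, 24, 26, 26, 26, 24, 26, 24, 26]
t=22: [82, 79, 82, 79, 82, 81, 82, 79, 82, 81, 83, 80, 82, 80, 83, 81, 82, 79, 82, 81]
t=23: [26, 26, 26, 26, 26, 25, 26, 26, 26, 25, 25, 25, 26, 25, 25, 25, 26, 26, 26, 25]
t=24: [82, 83, 83, 83, 82, 81, 82, 83, 82, 81, 81, 82, 82, 82, 81, 81, 82, 83, 82, 81]
t=25: [25, 25, 25, 25, 25, 26, 25, 25, 25, 26, 26, 26, 25, 26, 26, 26, 25, 25, 25, 26]
t=26: [81, 81, 81, 81, 81, 82, 81, 81, 81, 82, 83, 81, 81, 81, 83, 82, 81, 81, 81, 82]
t=27: [26, 26, 26, 26, 26, 25, 26, 26, 26, 25, 25, 25, 26, 25, 25, 25, 26, 26, 26, 25]

Answer: 4
Key observation: The state at step 23, [26, 26, 26, 26, 26, 25, 26, 26, 26, 25, 25, 25, 26, 25, 25, 25, 26, 26, 26, 25], reappears at step 27 — and no state repeats earlier — so the cycle the system enters has period 4.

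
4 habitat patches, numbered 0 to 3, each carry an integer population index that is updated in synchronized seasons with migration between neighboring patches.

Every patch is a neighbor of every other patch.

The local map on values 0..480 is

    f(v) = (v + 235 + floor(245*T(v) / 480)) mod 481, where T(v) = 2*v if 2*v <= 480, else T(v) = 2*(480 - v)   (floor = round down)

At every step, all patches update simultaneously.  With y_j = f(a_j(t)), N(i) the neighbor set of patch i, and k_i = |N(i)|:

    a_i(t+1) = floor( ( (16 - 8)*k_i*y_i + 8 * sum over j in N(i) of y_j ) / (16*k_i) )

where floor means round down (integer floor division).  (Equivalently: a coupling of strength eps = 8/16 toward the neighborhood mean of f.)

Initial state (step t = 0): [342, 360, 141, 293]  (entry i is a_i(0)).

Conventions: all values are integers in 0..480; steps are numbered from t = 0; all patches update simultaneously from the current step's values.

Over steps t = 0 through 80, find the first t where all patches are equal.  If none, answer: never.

Answer: 12
Key observation: Synchronization is absorbing here: once all patches are equal they stay equal, and step 12 is the first all-equal step.

Derivation:
t=0: [342, 360, 141, 293]  (not all equal)
t=1: [203, 203, 137, 203]  (not all equal)
t=2: [141, 141, 97, 141]  (not all equal)
t=3: [103, 103, 234, 103]  (not all equal)
t=4: [406, 406, 334, 406]  (not all equal)
t=5: [235, 235, 236, 235]  (not all equal)
t=6: [228, 228, 229, 228]  (not all equal)
t=7: [214, 214, 215, 214]  (not all equal)
t=8: [186, 186, 187, 186]  (not all equal)
t=9: [129, 129, 130, 129]  (not all equal)
t=10: [14, 14, 15, 14]  (not all equal)
t=11: [263, 263, 264, 263]  (not all equal)
t=12: [238, 238, 238, 238]  (all equal)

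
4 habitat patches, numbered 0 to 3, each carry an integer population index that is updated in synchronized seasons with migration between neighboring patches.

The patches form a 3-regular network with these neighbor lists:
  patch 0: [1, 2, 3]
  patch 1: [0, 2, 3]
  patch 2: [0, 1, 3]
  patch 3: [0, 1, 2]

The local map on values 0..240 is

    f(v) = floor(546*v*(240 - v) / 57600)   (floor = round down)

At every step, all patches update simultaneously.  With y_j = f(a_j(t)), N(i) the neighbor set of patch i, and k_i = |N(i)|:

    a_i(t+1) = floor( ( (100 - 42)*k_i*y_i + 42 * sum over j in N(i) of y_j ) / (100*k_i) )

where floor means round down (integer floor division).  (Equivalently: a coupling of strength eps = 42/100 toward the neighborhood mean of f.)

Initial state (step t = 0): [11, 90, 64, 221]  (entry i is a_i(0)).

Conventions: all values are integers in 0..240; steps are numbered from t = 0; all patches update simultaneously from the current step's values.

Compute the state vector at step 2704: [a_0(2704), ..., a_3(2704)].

Answer: [134, 134, 134, 134]
Key observation: The state at step 4, [134, 134, 134, 134], reappears at step 5: the system is in a cycle of period 1 from step 4 on.  Therefore the state at step 2704 equals the state at step 4 + ((2704 - 4) mod 1) = 4, which is [134, 134, 134, 134].

Derivation:
t=0: [11, 90, 64, 221]
t=1: [51, 97, 87, 58]
t=2: [102, 120, 118, 106]
t=3: [133, 135, 135, 134]
t=4: [134, 134, 134, 134]
t=5: [134, 134, 134, 134]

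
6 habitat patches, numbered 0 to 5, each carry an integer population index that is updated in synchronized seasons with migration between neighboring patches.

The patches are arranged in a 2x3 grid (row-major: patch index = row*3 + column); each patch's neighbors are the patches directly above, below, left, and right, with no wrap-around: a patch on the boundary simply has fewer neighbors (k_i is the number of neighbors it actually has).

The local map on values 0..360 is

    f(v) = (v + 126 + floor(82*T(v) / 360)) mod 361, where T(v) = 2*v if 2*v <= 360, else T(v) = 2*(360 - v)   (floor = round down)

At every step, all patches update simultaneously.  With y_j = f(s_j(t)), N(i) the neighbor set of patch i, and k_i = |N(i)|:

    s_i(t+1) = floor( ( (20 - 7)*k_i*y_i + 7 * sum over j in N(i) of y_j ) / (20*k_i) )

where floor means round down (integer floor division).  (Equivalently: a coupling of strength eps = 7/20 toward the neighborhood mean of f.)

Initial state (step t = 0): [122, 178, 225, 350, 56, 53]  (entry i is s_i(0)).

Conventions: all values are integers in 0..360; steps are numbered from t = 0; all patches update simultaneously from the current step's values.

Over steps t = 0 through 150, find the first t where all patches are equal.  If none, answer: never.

Answer: never
Key observation: The state at step 30 reappears at step 32 — the system is in a cycle of period 2 from step 30 on.  No step 0..32 is synchronized, and the cycle repeats forever, so no step up to 150 (or ever) has all patches equal.

Derivation:
t=0: [122, 178, 225, 350, 56, 53]  (not all equal)
t=1: [221, 81, 72, 166, 174, 177]  (not all equal)
t=2: [75, 192, 195, 15, 43, 57]  (not all equal)
t=3: [184, 74, 64, 169, 167, 174]  (not all equal)
t=4: [61, 181, 186, 12, 35, 51]  (not all equal)
t=5: [168, 66, 59, 161, 157, 166]  (not all equal)
t=6: [107, 211, 177, 297, 298, 102]  (not all equal)
t=7: [205, 73, 69, 123, 106, 197]  (not all equal)
t=8: [119, 214, 193, 254, 248, 111]  (not all equal)
t=9: [213, 75, 80, 107, 88, 203]  (not all equal)
t=10: [118, 215, 205, 234, 229, 112]  (not all equal)
t=11: [210, 75, 84, 97, 80, 204]  (not all equal)
t=12: [115, 214, 209, 223, 220, 111]  (not all equal)
t=13: [207, 73, 85, 92, 75, 202]  (not all equal)
t=14: [112, 212, 209, 216, 214, 109]  (not all equal)
t=15: [203, 72, 84, 88, 72, 199]  (not all equal)
t=16: [110, 209, 207, 212, 210, 107]  (not all equal)
t=17: [200, 70, 83, 86, 70, 197]  (not all equal)
t=18: [107, 207, 205, 209, 207, 106]  (not all equal)
t=19: [197, 68, 82, 83, 69, 196]  (not all equal)
t=20: [105, 204, 204, 205, 205, 105]  (not all equal)
t=21: [194, 67, 81, 81, 67, 194]  (not all equal)
t=22: [103, 203, 202, 202, 203, 103]  (not all equal)
t=23: [192, 66, 79, 79, 66, 192]  (not all equal)
t=24: [102, 202, 200, 200, 202, 102]  (not all equal)
t=25: [191, 65, 78, 78, 65, 191]  (not all equal)
t=26: [101, 200, 199, 199, 200, 101]  (not all equal)
t=27: [190, 64, 78, 78, 64, 190]  (not all equal)
t=28: [100, 199, 199, 199, 199, 100]  (not all equal)
t=29: [189, 64, 77, 77, 64, 189]  (not all equal)
t=30: [100, 199, 198, 198, 199, 100]  (not all equal)
t=31: [188, 64, 77, 77, 64, 188]  (not all equal)
t=32: [100, 199, 198, 198, 199, 100]  (not all equal)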